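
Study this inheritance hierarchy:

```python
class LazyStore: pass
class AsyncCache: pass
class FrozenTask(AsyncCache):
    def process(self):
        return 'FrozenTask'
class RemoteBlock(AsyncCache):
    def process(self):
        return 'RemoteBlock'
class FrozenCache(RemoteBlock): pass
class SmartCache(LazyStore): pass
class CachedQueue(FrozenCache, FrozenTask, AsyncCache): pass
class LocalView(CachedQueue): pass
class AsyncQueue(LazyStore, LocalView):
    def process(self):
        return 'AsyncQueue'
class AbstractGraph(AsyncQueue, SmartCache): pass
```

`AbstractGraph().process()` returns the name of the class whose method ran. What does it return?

AsyncQueue

L[AbstractGraph] = AbstractGraph + merge(L[AsyncQueue], L[SmartCache], [AsyncQueue SmartCache])
  take AsyncQueue:  [AsyncQueue LazyStore LocalView CachedQueue FrozenCache RemoteBlock FrozenTask AsyncCache object] + [SmartCache LazyStore object] + [AsyncQueue SmartCache]
  take SmartCache:  [LazyStore LocalView CachedQueue FrozenCache RemoteBlock FrozenTask AsyncCache object] + [SmartCache LazyStore object] + [SmartCache]
  take LazyStore:  [LazyStore LocalView CachedQueue FrozenCache RemoteBlock FrozenTask AsyncCache object] + [LazyStore object]
  take LocalView:  [LocalView CachedQueue FrozenCache RemoteBlock FrozenTask AsyncCache object] + [object]
  take CachedQueue:  [CachedQueue FrozenCache RemoteBlock FrozenTask AsyncCache object] + [object]
  take FrozenCache:  [FrozenCache RemoteBlock FrozenTask AsyncCache object] + [object]
  take RemoteBlock:  [RemoteBlock FrozenTask AsyncCache object] + [object]
  take FrozenTask:  [FrozenTask AsyncCache object] + [object]
  take AsyncCache:  [AsyncCache object] + [object]
  take object:  [object] + [object]
MRO: AbstractGraph AsyncQueue SmartCache LazyStore LocalView CachedQueue FrozenCache RemoteBlock FrozenTask AsyncCache object
process is defined in: AsyncQueue, FrozenTask, RemoteBlock. First along the MRO is AsyncQueue.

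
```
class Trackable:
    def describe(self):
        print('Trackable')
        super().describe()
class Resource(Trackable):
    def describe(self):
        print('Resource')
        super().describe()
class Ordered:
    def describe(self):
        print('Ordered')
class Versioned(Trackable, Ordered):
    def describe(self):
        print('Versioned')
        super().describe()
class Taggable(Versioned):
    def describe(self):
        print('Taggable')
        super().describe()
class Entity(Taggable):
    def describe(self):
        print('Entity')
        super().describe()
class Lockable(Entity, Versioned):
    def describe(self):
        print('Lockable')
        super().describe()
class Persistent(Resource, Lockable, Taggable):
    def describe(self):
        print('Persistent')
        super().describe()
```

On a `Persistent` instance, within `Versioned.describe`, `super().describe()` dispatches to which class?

L[Persistent] = Persistent + merge(L[Resource], L[Lockable], L[Taggable], [Resource Lockable Taggable])
  take Resource:  [Resource Trackable object] + [Lockable Entity Taggable Versioned Trackable Ordered object] + [Taggable Versioned Trackable Ordered object] + [Resource Lockable Taggable]
  take Lockable:  [Trackable object] + [Lockable Entity Taggable Versioned Trackable Ordered object] + [Taggable Versioned Trackable Ordered object] + [Lockable Taggable]
  take Entity:  [Trackable object] + [Entity Taggable Versioned Trackable Ordered object] + [Taggable Versioned Trackable Ordered object] + [Taggable]
  take Taggable:  [Trackable object] + [Taggable Versioned Trackable Ordered object] + [Taggable Versioned Trackable Ordered object] + [Taggable]
  take Versioned:  [Trackable object] + [Versioned Trackable Ordered object] + [Versioned Trackable Ordered object]
  take Trackable:  [Trackable object] + [Trackable Ordered object] + [Trackable Ordered object]
  take Ordered:  [object] + [Ordered object] + [Ordered object]
  take object:  [object] + [object] + [object]
MRO: Persistent Resource Lockable Entity Taggable Versioned Trackable Ordered object
super() in Versioned.describe on a Persistent instance goes to the class after Versioned in Persistent's MRO: Trackable.

Trackable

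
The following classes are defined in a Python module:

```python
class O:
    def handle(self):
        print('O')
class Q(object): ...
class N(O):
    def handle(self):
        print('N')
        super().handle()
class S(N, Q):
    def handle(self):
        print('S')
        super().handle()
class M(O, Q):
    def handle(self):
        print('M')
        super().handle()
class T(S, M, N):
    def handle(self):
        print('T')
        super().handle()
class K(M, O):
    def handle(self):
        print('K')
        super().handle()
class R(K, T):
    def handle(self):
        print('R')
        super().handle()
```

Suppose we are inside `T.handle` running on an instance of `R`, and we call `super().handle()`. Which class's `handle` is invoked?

S

L[R] = R + merge(L[K], L[T], [K T])
  take K:  [K M O Q object] + [T S M N O Q object] + [K T]
  take T:  [M O Q object] + [T S M N O Q object] + [T]
  take S:  [M O Q object] + [S M N O Q object]
  take M:  [M O Q object] + [M N O Q object]
  take N:  [O Q object] + [N O Q object]
  take O:  [O Q object] + [O Q object]
  take Q:  [Q object] + [Q object]
  take object:  [object] + [object]
MRO: R K T S M N O Q object
super() in T.handle on a R instance goes to the class after T in R's MRO: S.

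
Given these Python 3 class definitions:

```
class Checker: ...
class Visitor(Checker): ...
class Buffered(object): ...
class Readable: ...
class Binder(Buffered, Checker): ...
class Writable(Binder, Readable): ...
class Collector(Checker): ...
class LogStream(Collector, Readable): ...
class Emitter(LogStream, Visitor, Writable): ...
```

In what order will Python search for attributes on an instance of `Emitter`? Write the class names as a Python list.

L[Emitter] = Emitter + merge(L[LogStream], L[Visitor], L[Writable], [LogStream Visitor Writable])
  take LogStream:  [LogStream Collector Checker Readable object] + [Visitor Checker object] + [Writable Binder Buffered Checker Readable object] + [LogStream Visitor Writable]
  take Collector:  [Collector Checker Readable object] + [Visitor Checker object] + [Writable Binder Buffered Checker Readable object] + [Visitor Writable]
  take Visitor:  [Checker Readable object] + [Visitor Checker object] + [Writable Binder Buffered Checker Readable object] + [Visitor Writable]
  take Writable:  [Checker Readable object] + [Checker object] + [Writable Binder Buffered Checker Readable object] + [Writable]
  take Binder:  [Checker Readable object] + [Checker object] + [Binder Buffered Checker Readable object]
  take Buffered:  [Checker Readable object] + [Checker object] + [Buffered Checker Readable object]
  take Checker:  [Checker Readable object] + [Checker object] + [Checker Readable object]
  take Readable:  [Readable object] + [object] + [Readable object]
  take object:  [object] + [object] + [object]

[Emitter, LogStream, Collector, Visitor, Writable, Binder, Buffered, Checker, Readable, object]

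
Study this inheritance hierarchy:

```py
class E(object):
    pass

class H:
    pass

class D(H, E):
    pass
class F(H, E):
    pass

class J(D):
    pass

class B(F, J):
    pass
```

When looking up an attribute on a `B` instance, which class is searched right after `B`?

L[B] = B + merge(L[F], L[J], [F J])
  take F:  [F H E object] + [J D H E object] + [F J]
  take J:  [H E object] + [J D H E object] + [J]
  take D:  [H E object] + [D H E object]
  take H:  [H E object] + [H E object]
  take E:  [E object] + [E object]
  take object:  [object] + [object]
MRO: B F J D H E object
B is at position 0; next is F.

F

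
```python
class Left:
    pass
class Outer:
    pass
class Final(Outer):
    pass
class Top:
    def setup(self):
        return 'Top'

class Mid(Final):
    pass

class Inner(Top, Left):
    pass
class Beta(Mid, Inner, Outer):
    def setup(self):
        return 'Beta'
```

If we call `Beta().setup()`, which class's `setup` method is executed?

L[Beta] = Beta + merge(L[Mid], L[Inner], L[Outer], [Mid Inner Outer])
  take Mid:  [Mid Final Outer object] + [Inner Top Left object] + [Outer object] + [Mid Inner Outer]
  take Final:  [Final Outer object] + [Inner Top Left object] + [Outer object] + [Inner Outer]
  take Inner:  [Outer object] + [Inner Top Left object] + [Outer object] + [Inner Outer]
  take Outer:  [Outer object] + [Top Left object] + [Outer object] + [Outer]
  take Top:  [object] + [Top Left object] + [object]
  take Left:  [object] + [Left object] + [object]
  take object:  [object] + [object] + [object]
MRO: Beta Mid Final Inner Outer Top Left object
setup is defined in: Beta, Top. First along the MRO is Beta.

Beta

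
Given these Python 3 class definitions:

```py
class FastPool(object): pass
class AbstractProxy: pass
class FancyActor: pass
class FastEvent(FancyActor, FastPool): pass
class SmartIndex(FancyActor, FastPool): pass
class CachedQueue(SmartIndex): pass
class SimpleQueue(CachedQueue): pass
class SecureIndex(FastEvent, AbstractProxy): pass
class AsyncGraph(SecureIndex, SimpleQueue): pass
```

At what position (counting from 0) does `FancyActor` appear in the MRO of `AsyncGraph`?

L[AsyncGraph] = AsyncGraph + merge(L[SecureIndex], L[SimpleQueue], [SecureIndex SimpleQueue])
  take SecureIndex:  [SecureIndex FastEvent FancyActor FastPool AbstractProxy object] + [SimpleQueue CachedQueue SmartIndex FancyActor FastPool object] + [SecureIndex SimpleQueue]
  take FastEvent:  [FastEvent FancyActor FastPool AbstractProxy object] + [SimpleQueue CachedQueue SmartIndex FancyActor FastPool object] + [SimpleQueue]
  take SimpleQueue:  [FancyActor FastPool AbstractProxy object] + [SimpleQueue CachedQueue SmartIndex FancyActor FastPool object] + [SimpleQueue]
  take CachedQueue:  [FancyActor FastPool AbstractProxy object] + [CachedQueue SmartIndex FancyActor FastPool object]
  take SmartIndex:  [FancyActor FastPool AbstractProxy object] + [SmartIndex FancyActor FastPool object]
  take FancyActor:  [FancyActor FastPool AbstractProxy object] + [FancyActor FastPool object]
  take FastPool:  [FastPool AbstractProxy object] + [FastPool object]
  take AbstractProxy:  [AbstractProxy object] + [object]
  take object:  [object] + [object]
MRO: AsyncGraph SecureIndex FastEvent SimpleQueue CachedQueue SmartIndex FancyActor FastPool AbstractProxy object
FancyActor sits at index 6.

6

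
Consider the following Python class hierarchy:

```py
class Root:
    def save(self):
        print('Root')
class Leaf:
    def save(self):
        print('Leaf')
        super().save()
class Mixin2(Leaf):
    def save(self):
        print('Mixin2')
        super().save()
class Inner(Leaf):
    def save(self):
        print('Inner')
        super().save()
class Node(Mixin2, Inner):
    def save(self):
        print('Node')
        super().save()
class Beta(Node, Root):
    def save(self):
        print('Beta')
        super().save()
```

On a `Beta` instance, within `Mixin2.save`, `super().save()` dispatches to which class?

L[Beta] = Beta + merge(L[Node], L[Root], [Node Root])
  take Node:  [Node Mixin2 Inner Leaf object] + [Root object] + [Node Root]
  take Mixin2:  [Mixin2 Inner Leaf object] + [Root object] + [Root]
  take Inner:  [Inner Leaf object] + [Root object] + [Root]
  take Leaf:  [Leaf object] + [Root object] + [Root]
  take Root:  [object] + [Root object] + [Root]
  take object:  [object] + [object]
MRO: Beta Node Mixin2 Inner Leaf Root object
super() in Mixin2.save on a Beta instance goes to the class after Mixin2 in Beta's MRO: Inner.

Inner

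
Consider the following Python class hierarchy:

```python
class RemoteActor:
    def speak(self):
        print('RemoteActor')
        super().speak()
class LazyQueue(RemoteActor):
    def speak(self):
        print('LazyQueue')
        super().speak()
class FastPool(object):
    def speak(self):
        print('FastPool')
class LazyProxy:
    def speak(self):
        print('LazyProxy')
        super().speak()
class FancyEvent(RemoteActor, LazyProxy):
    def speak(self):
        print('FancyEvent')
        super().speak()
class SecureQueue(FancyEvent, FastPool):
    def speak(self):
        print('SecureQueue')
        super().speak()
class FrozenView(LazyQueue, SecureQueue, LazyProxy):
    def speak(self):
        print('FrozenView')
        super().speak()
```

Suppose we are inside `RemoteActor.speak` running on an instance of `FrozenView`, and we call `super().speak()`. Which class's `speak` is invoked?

LazyProxy

L[FrozenView] = FrozenView + merge(L[LazyQueue], L[SecureQueue], L[LazyProxy], [LazyQueue SecureQueue LazyProxy])
  take LazyQueue:  [LazyQueue RemoteActor object] + [SecureQueue FancyEvent RemoteActor LazyProxy FastPool object] + [LazyProxy object] + [LazyQueue SecureQueue LazyProxy]
  take SecureQueue:  [RemoteActor object] + [SecureQueue FancyEvent RemoteActor LazyProxy FastPool object] + [LazyProxy object] + [SecureQueue LazyProxy]
  take FancyEvent:  [RemoteActor object] + [FancyEvent RemoteActor LazyProxy FastPool object] + [LazyProxy object] + [LazyProxy]
  take RemoteActor:  [RemoteActor object] + [RemoteActor LazyProxy FastPool object] + [LazyProxy object] + [LazyProxy]
  take LazyProxy:  [object] + [LazyProxy FastPool object] + [LazyProxy object] + [LazyProxy]
  take FastPool:  [object] + [FastPool object] + [object]
  take object:  [object] + [object] + [object]
MRO: FrozenView LazyQueue SecureQueue FancyEvent RemoteActor LazyProxy FastPool object
super() in RemoteActor.speak on a FrozenView instance goes to the class after RemoteActor in FrozenView's MRO: LazyProxy.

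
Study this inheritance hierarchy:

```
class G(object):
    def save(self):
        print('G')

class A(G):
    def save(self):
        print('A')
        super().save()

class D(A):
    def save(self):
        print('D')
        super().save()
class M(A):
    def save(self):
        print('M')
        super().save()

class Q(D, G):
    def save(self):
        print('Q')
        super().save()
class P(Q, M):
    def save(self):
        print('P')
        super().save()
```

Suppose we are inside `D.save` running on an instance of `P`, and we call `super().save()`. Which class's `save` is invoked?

M

L[P] = P + merge(L[Q], L[M], [Q M])
  take Q:  [Q D A G object] + [M A G object] + [Q M]
  take D:  [D A G object] + [M A G object] + [M]
  take M:  [A G object] + [M A G object] + [M]
  take A:  [A G object] + [A G object]
  take G:  [G object] + [G object]
  take object:  [object] + [object]
MRO: P Q D M A G object
super() in D.save on a P instance goes to the class after D in P's MRO: M.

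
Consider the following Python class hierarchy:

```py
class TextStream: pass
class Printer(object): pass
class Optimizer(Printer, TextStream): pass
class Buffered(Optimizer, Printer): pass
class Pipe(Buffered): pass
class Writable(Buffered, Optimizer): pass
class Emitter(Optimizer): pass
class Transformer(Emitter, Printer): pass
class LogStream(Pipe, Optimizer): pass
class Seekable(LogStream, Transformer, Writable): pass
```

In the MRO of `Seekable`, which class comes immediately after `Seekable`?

LogStream

L[Seekable] = Seekable + merge(L[LogStream], L[Transformer], L[Writable], [LogStream Transformer Writable])
  take LogStream:  [LogStream Pipe Buffered Optimizer Printer TextStream object] + [Transformer Emitter Optimizer Printer TextStream object] + [Writable Buffered Optimizer Printer TextStream object] + [LogStream Transformer Writable]
  take Pipe:  [Pipe Buffered Optimizer Printer TextStream object] + [Transformer Emitter Optimizer Printer TextStream object] + [Writable Buffered Optimizer Printer TextStream object] + [Transformer Writable]
  take Transformer:  [Buffered Optimizer Printer TextStream object] + [Transformer Emitter Optimizer Printer TextStream object] + [Writable Buffered Optimizer Printer TextStream object] + [Transformer Writable]
  take Emitter:  [Buffered Optimizer Printer TextStream object] + [Emitter Optimizer Printer TextStream object] + [Writable Buffered Optimizer Printer TextStream object] + [Writable]
  take Writable:  [Buffered Optimizer Printer TextStream object] + [Optimizer Printer TextStream object] + [Writable Buffered Optimizer Printer TextStream object] + [Writable]
  take Buffered:  [Buffered Optimizer Printer TextStream object] + [Optimizer Printer TextStream object] + [Buffered Optimizer Printer TextStream object]
  take Optimizer:  [Optimizer Printer TextStream object] + [Optimizer Printer TextStream object] + [Optimizer Printer TextStream object]
  take Printer:  [Printer TextStream object] + [Printer TextStream object] + [Printer TextStream object]
  take TextStream:  [TextStream object] + [TextStream object] + [TextStream object]
  take object:  [object] + [object] + [object]
MRO: Seekable LogStream Pipe Transformer Emitter Writable Buffered Optimizer Printer TextStream object
Seekable is at position 0; next is LogStream.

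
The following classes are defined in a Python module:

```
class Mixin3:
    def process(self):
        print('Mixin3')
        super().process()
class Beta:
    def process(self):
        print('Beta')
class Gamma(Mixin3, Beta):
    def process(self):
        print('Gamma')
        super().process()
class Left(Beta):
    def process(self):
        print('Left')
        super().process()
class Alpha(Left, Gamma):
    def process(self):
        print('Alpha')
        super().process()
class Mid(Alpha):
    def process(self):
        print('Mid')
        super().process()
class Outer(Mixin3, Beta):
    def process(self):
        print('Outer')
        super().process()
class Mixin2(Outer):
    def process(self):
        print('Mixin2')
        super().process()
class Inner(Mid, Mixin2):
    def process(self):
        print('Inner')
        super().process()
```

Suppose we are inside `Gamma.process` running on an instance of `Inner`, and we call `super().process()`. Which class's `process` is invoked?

Mixin2

L[Inner] = Inner + merge(L[Mid], L[Mixin2], [Mid Mixin2])
  take Mid:  [Mid Alpha Left Gamma Mixin3 Beta object] + [Mixin2 Outer Mixin3 Beta object] + [Mid Mixin2]
  take Alpha:  [Alpha Left Gamma Mixin3 Beta object] + [Mixin2 Outer Mixin3 Beta object] + [Mixin2]
  take Left:  [Left Gamma Mixin3 Beta object] + [Mixin2 Outer Mixin3 Beta object] + [Mixin2]
  take Gamma:  [Gamma Mixin3 Beta object] + [Mixin2 Outer Mixin3 Beta object] + [Mixin2]
  take Mixin2:  [Mixin3 Beta object] + [Mixin2 Outer Mixin3 Beta object] + [Mixin2]
  take Outer:  [Mixin3 Beta object] + [Outer Mixin3 Beta object]
  take Mixin3:  [Mixin3 Beta object] + [Mixin3 Beta object]
  take Beta:  [Beta object] + [Beta object]
  take object:  [object] + [object]
MRO: Inner Mid Alpha Left Gamma Mixin2 Outer Mixin3 Beta object
super() in Gamma.process on a Inner instance goes to the class after Gamma in Inner's MRO: Mixin2.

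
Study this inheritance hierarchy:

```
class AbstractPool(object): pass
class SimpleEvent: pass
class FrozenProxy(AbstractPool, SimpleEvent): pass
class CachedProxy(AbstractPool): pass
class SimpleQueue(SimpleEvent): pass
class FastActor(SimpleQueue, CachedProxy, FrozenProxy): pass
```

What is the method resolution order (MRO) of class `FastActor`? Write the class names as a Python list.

[FastActor, SimpleQueue, CachedProxy, FrozenProxy, AbstractPool, SimpleEvent, object]

L[FastActor] = FastActor + merge(L[SimpleQueue], L[CachedProxy], L[FrozenProxy], [SimpleQueue CachedProxy FrozenProxy])
  take SimpleQueue:  [SimpleQueue SimpleEvent object] + [CachedProxy AbstractPool object] + [FrozenProxy AbstractPool SimpleEvent object] + [SimpleQueue CachedProxy FrozenProxy]
  take CachedProxy:  [SimpleEvent object] + [CachedProxy AbstractPool object] + [FrozenProxy AbstractPool SimpleEvent object] + [CachedProxy FrozenProxy]
  take FrozenProxy:  [SimpleEvent object] + [AbstractPool object] + [FrozenProxy AbstractPool SimpleEvent object] + [FrozenProxy]
  take AbstractPool:  [SimpleEvent object] + [AbstractPool object] + [AbstractPool SimpleEvent object]
  take SimpleEvent:  [SimpleEvent object] + [object] + [SimpleEvent object]
  take object:  [object] + [object] + [object]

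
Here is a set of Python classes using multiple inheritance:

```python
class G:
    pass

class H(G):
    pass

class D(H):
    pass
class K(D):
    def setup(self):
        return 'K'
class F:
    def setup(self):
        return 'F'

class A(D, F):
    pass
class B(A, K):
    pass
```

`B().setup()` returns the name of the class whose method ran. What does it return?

L[B] = B + merge(L[A], L[K], [A K])
  take A:  [A D H G F object] + [K D H G object] + [A K]
  take K:  [D H G F object] + [K D H G object] + [K]
  take D:  [D H G F object] + [D H G object]
  take H:  [H G F object] + [H G object]
  take G:  [G F object] + [G object]
  take F:  [F object] + [object]
  take object:  [object] + [object]
MRO: B A K D H G F object
setup is defined in: F, K. First along the MRO is K.

K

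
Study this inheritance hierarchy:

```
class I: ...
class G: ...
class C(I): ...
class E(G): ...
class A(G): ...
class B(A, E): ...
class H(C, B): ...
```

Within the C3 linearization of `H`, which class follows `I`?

B

L[H] = H + merge(L[C], L[B], [C B])
  take C:  [C I object] + [B A E G object] + [C B]
  take I:  [I object] + [B A E G object] + [B]
  take B:  [object] + [B A E G object] + [B]
  take A:  [object] + [A E G object]
  take E:  [object] + [E G object]
  take G:  [object] + [G object]
  take object:  [object] + [object]
MRO: H C I B A E G object
I is at position 2; next is B.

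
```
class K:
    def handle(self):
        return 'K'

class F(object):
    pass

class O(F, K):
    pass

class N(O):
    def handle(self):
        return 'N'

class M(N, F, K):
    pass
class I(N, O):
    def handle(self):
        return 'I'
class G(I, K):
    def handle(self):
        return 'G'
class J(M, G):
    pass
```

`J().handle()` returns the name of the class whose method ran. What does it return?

G

L[J] = J + merge(L[M], L[G], [M G])
  take M:  [M N O F K object] + [G I N O F K object] + [M G]
  take G:  [N O F K object] + [G I N O F K object] + [G]
  take I:  [N O F K object] + [I N O F K object]
  take N:  [N O F K object] + [N O F K object]
  take O:  [O F K object] + [O F K object]
  take F:  [F K object] + [F K object]
  take K:  [K object] + [K object]
  take object:  [object] + [object]
MRO: J M G I N O F K object
handle is defined in: G, I, K, N. First along the MRO is G.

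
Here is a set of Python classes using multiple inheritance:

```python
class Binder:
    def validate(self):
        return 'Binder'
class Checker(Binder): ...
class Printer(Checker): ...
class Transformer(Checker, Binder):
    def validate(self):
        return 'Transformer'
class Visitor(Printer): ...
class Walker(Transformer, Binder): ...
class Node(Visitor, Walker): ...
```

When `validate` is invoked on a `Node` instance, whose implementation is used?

Transformer

L[Node] = Node + merge(L[Visitor], L[Walker], [Visitor Walker])
  take Visitor:  [Visitor Printer Checker Binder object] + [Walker Transformer Checker Binder object] + [Visitor Walker]
  take Printer:  [Printer Checker Binder object] + [Walker Transformer Checker Binder object] + [Walker]
  take Walker:  [Checker Binder object] + [Walker Transformer Checker Binder object] + [Walker]
  take Transformer:  [Checker Binder object] + [Transformer Checker Binder object]
  take Checker:  [Checker Binder object] + [Checker Binder object]
  take Binder:  [Binder object] + [Binder object]
  take object:  [object] + [object]
MRO: Node Visitor Printer Walker Transformer Checker Binder object
validate is defined in: Binder, Transformer. First along the MRO is Transformer.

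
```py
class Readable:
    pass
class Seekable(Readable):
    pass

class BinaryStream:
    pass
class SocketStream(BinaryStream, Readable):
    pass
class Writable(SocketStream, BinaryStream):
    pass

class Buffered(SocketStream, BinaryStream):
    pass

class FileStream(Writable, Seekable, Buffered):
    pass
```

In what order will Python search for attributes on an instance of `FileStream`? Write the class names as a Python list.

L[FileStream] = FileStream + merge(L[Writable], L[Seekable], L[Buffered], [Writable Seekable Buffered])
  take Writable:  [Writable SocketStream BinaryStream Readable object] + [Seekable Readable object] + [Buffered SocketStream BinaryStream Readable object] + [Writable Seekable Buffered]
  take Seekable:  [SocketStream BinaryStream Readable object] + [Seekable Readable object] + [Buffered SocketStream BinaryStream Readable object] + [Seekable Buffered]
  take Buffered:  [SocketStream BinaryStream Readable object] + [Readable object] + [Buffered SocketStream BinaryStream Readable object] + [Buffered]
  take SocketStream:  [SocketStream BinaryStream Readable object] + [Readable object] + [SocketStream BinaryStream Readable object]
  take BinaryStream:  [BinaryStream Readable object] + [Readable object] + [BinaryStream Readable object]
  take Readable:  [Readable object] + [Readable object] + [Readable object]
  take object:  [object] + [object] + [object]

[FileStream, Writable, Seekable, Buffered, SocketStream, BinaryStream, Readable, object]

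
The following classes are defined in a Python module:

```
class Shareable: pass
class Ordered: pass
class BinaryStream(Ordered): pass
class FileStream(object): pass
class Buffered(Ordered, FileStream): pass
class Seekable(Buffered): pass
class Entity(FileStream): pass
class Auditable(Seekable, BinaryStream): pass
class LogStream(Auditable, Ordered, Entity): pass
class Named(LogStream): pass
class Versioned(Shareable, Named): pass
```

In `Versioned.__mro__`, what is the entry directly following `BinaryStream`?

L[Versioned] = Versioned + merge(L[Shareable], L[Named], [Shareable Named])
  take Shareable:  [Shareable object] + [Named LogStream Auditable Seekable Buffered BinaryStream Ordered Entity FileStream object] + [Shareable Named]
  take Named:  [object] + [Named LogStream Auditable Seekable Buffered BinaryStream Ordered Entity FileStream object] + [Named]
  take LogStream:  [object] + [LogStream Auditable Seekable Buffered BinaryStream Ordered Entity FileStream object]
  take Auditable:  [object] + [Auditable Seekable Buffered BinaryStream Ordered Entity FileStream object]
  take Seekable:  [object] + [Seekable Buffered BinaryStream Ordered Entity FileStream object]
  take Buffered:  [object] + [Buffered BinaryStream Ordered Entity FileStream object]
  take BinaryStream:  [object] + [BinaryStream Ordered Entity FileStream object]
  take Ordered:  [object] + [Ordered Entity FileStream object]
  take Entity:  [object] + [Entity FileStream object]
  take FileStream:  [object] + [FileStream object]
  take object:  [object] + [object]
MRO: Versioned Shareable Named LogStream Auditable Seekable Buffered BinaryStream Ordered Entity FileStream object
BinaryStream is at position 7; next is Ordered.

Ordered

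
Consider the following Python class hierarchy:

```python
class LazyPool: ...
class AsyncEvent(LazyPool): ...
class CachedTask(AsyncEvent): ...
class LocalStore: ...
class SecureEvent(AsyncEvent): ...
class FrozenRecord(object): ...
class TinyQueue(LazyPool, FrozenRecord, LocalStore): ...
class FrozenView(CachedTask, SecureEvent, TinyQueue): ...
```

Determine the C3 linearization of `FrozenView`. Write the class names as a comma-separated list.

L[FrozenView] = FrozenView + merge(L[CachedTask], L[SecureEvent], L[TinyQueue], [CachedTask SecureEvent TinyQueue])
  take CachedTask:  [CachedTask AsyncEvent LazyPool object] + [SecureEvent AsyncEvent LazyPool object] + [TinyQueue LazyPool FrozenRecord LocalStore object] + [CachedTask SecureEvent TinyQueue]
  take SecureEvent:  [AsyncEvent LazyPool object] + [SecureEvent AsyncEvent LazyPool object] + [TinyQueue LazyPool FrozenRecord LocalStore object] + [SecureEvent TinyQueue]
  take AsyncEvent:  [AsyncEvent LazyPool object] + [AsyncEvent LazyPool object] + [TinyQueue LazyPool FrozenRecord LocalStore object] + [TinyQueue]
  take TinyQueue:  [LazyPool object] + [LazyPool object] + [TinyQueue LazyPool FrozenRecord LocalStore object] + [TinyQueue]
  take LazyPool:  [LazyPool object] + [LazyPool object] + [LazyPool FrozenRecord LocalStore object]
  take FrozenRecord:  [object] + [object] + [FrozenRecord LocalStore object]
  take LocalStore:  [object] + [object] + [LocalStore object]
  take object:  [object] + [object] + [object]

FrozenView, CachedTask, SecureEvent, AsyncEvent, TinyQueue, LazyPool, FrozenRecord, LocalStore, object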